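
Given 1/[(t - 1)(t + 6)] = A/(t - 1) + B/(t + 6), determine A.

Cover-up at t = 1: A = 1/(1 + 6) = 1/7


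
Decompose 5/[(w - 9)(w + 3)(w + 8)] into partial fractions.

Using cover-up method: α = 5/204, β = -1/12, γ = 1/17
Result: (5/204)/(w - 9) - (1/12)/(w + 3) + (1/17)/(w + 8)


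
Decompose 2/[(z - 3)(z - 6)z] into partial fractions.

Using cover-up method: A = -2/9, B = 1/9, C = 1/9
Result: (-2/9)/(z - 3) + (1/9)/(z - 6) + (1/9)/z


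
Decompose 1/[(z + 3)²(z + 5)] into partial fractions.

Cover-up at z=-5: C = 1/(-5 + 3)² = 1/4. Cover-up at z=-3: B = 1/(-3 + 5) = 1/2. Comparing z² coeff: A = -C = -1/4
Result: (-1/4)/(z + 3) + (1/2)/(z + 3)² + (1/4)/(z + 5)


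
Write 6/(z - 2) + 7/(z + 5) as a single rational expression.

Common denominator (z - 2)(z + 5). Numerator: 6(z + 5) + 7(z - 2) = (6z + 30) + (7z - 14) = 13z + 16
Result: (13z + 16)/[(z - 2)(z + 5)]


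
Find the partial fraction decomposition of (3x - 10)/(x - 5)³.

(3x - 10) = P(x - 5)² + Q(x - 5) + R. At x = 5: R = 3·5 - 10 = 5. Coefficients: P = 0, Q = 3
Result: 3/(x - 5)² + 5/(x - 5)³


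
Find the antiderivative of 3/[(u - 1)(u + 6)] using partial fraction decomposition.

Decompose: 3/[(u - 1)(u + 6)] = (3/7)/(u - 1) - (3/7)/(u + 6). Integrate each term: (3/7) ln|(u - 1)| - (3/7) ln|(u + 6)| + C


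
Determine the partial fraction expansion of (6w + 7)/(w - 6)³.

(6w + 7) = P(w - 6)² + Q(w - 6) + R. At w = 6: R = 6·6 + 7 = 43. Coefficients: P = 0, Q = 6
Result: 6/(w - 6)² + 43/(w - 6)³


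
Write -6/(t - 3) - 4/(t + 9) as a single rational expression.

Common denominator (t - 3)(t + 9). Numerator: -6(t + 9) - 4(t - 3) = (-6t - 54) - (4t - 12) = -10t - 42
Result: (-10t - 42)/[(t - 3)(t + 9)]


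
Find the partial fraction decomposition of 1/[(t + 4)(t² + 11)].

Cover-up at t = -4: α = 1/((-4)² + 11) = 1/27. Then β = -α = -1/27, γ = -α·(0 - 4) = 4/27
Result: (1/27)/(t + 4) - ((1/27)t - 4/27)/(t² + 11)


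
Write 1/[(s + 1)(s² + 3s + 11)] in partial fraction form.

Cover-up at s = -1: P = 1/((-1)² + 3·(-1) + 11) = 1/9. Then Q = -P = -1/9, R = -P·(3 - 1) = -2/9
Result: (1/9)/(s + 1) - ((1/9)s + 2/9)/(s² + 3s + 11)


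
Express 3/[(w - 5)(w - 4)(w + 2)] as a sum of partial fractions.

Using cover-up method: α = 3/7, β = -1/2, γ = 1/14
Result: (3/7)/(w - 5) - (1/2)/(w - 4) + (1/14)/(w + 2)


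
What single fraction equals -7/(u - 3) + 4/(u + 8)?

Common denominator (u - 3)(u + 8). Numerator: -7(u + 8) + 4(u - 3) = (-7u - 56) + (4u - 12) = -3u - 68
Result: (-3u - 68)/[(u - 3)(u + 8)]


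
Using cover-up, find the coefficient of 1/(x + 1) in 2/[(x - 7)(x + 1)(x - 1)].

Cover (x + 1), set x=-1: 2/[(-1 - 7)(-1 - 1)] = 1/8


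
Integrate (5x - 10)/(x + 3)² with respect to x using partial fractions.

Decompose: A = 5, B = 5·(-3) - 10 = -25, so (5x - 10)/(x + 3)² = 5/(x + 3) - 25/(x + 3)². Integrate: ∫ A/(x + 3) dx = 5 ln|(x + 3)|; ∫ B/(x + 3)² dx = 25/(x + 3). Sum: 5 ln|(x + 3)| + 25/(x + 3) + C


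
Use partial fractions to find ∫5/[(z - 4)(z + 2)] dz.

Decompose: 5/[(z - 4)(z + 2)] = (5/6)/(z - 4) - (5/6)/(z + 2). Integrate each term: (5/6) ln|(z - 4)| - (5/6) ln|(z + 2)| + C


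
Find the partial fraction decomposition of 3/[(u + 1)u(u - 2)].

Using cover-up method: α = 1, β = -3/2, γ = 1/2
Result: 1/(u + 1) - (3/2)/u + (1/2)/(u - 2)


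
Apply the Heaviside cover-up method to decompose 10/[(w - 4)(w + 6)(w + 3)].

Cover (w - 4), w=4: P = 10/[(4 + 6)(4 + 3)] = 1/7. Cover (w + 6), w=-6: Q = 10/[(-6 - 4)(-6 + 3)] = 1/3. Cover (w + 3), w=-3: R = 10/[(-3 - 4)(-3 + 6)] = -10/21.
Result: (1/7)/(w - 4) + (1/3)/(w + 6) - (10/21)/(w + 3)


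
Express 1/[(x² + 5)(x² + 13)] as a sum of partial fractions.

Coefficient matching gives α = γ = 0, β = 1/(13-5) = 1/8, δ = -β = -1/8
Result: (1/8)/(x² + 5) - (1/8)/(x² + 13)


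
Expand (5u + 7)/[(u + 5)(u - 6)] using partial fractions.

At u=-5: P = (5·(-5) + 7)/(-5 - 6) = 18/11. At u=6: Q = (5·6 + 7)/(6 + 5) = 37/11
Result: (18/11)/(u + 5) + (37/11)/(u - 6)


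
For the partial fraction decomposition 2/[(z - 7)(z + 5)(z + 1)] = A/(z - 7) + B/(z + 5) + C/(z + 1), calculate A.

Cover-up at z = 7: A = 2/[(7 + 5)(7 + 1)] = 2/[(12)(8)] = 2/96 = 1/48


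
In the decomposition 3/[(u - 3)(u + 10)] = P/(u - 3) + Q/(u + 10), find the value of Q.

Cover-up at u = -10: Q = 3/(-10 - 3) = -3/13


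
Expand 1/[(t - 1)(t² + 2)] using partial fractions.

Cover-up at t = 1: A = 1/(1² + 2) = 1/3. Then B = -A = -1/3, C = -A·(0 + 1) = -1/3
Result: (1/3)/(t - 1) - ((1/3)t + 1/3)/(t² + 2)


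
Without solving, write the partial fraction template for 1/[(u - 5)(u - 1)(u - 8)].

Three distinct linear factors: A/(u - 5) + B/(u - 1) + C/(u - 8)


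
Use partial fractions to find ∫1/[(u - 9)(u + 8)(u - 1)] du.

Cover-up: A = 1/136, B = 1/153, C = -1/72. Decomposition: (1/136)/(u - 9) + (1/153)/(u + 8) - (1/72)/(u - 1). Integrate each term: (1/136) ln|(u - 9)| + (1/153) ln|(u + 8)| - (1/72) ln|(u - 1)| + C


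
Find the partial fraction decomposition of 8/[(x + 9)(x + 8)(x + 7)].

Using cover-up method: P = 4, Q = -8, R = 4
Result: 4/(x + 9) - 8/(x + 8) + 4/(x + 7)


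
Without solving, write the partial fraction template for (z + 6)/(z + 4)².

Repeated linear factor: A/(z + 4) + B/(z + 4)²


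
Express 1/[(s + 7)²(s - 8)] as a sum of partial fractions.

Cover-up at s=8: γ = 1/(8 + 7)² = 1/225. Cover-up at s=-7: β = 1/(-7 - 8) = -1/15. Comparing s² coeff: α = -γ = -1/225
Result: (-1/225)/(s + 7) - (1/15)/(s + 7)² + (1/225)/(s - 8)


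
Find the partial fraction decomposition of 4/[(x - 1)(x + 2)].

4/(x - 1)(x + 2) = P/(x - 1) + Q/(x + 2). P = 4/(1 + 2) = 4/3, Q = 4/(-2 - 1) = -4/3
Result: (4/3)/(x - 1) - (4/3)/(x + 2)


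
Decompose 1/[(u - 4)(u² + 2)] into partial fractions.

Cover-up at u = 4: A = 1/(4² + 2) = 1/18. Then B = -A = -1/18, C = -A·(0 + 4) = -2/9
Result: (1/18)/(u - 4) - ((1/18)u + 2/9)/(u² + 2)


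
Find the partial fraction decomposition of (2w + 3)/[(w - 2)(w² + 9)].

At w=2: α = (2·2 + 3)/(2² + 9) = 7/13. β = -α = -7/13, γ = 2 - 2·α = 12/13
Result: (7/13)/(w - 2) - ((7/13)w - 12/13)/(w² + 9)


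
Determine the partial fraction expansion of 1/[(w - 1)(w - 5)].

1/(w - 1)(w - 5) = A/(w - 1) + B/(w - 5). A = 1/(1 - 5) = -1/4, B = 1/(5 - 1) = 1/4
Result: (-1/4)/(w - 1) + (1/4)/(w - 5)


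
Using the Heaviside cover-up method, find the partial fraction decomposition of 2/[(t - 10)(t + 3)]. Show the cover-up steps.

Cover (t - 10): set t=10, get A = 2/(10 + 3) = 2/13. Cover (t + 3): set t=-3, get B = 2/(-3 - 10) = -2/13.
Result: (2/13)/(t - 10) - (2/13)/(t + 3)


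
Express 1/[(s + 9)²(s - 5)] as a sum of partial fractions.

Cover-up at s=5: R = 1/(5 + 9)² = 1/196. Cover-up at s=-9: Q = 1/(-9 - 5) = -1/14. Comparing s² coeff: P = -R = -1/196
Result: (-1/196)/(s + 9) - (1/14)/(s + 9)² + (1/196)/(s - 5)


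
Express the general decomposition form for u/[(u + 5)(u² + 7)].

Linear + irreducible quadratic: P/(u + 5) + (Qu + R)/(u² + 7)


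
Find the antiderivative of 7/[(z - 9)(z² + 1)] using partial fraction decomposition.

Cover-up at z=9: A = 7/(9²+1) = 7/82. Coeff matching: B = -7/82, C = -63/82. Decomposition: (7/82)/(z - 9) - ((7/82)z + 63/82)/(z² + 1). Integrate: linear → ln, quadratic → (1/2)ln + arctan: (7/82) ln|(z - 9)| - (7/164) ln(z² + 1) - (63/82) arctan(z) + C


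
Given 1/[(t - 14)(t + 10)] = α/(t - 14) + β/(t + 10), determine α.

Cover-up at t = 14: α = 1/(14 + 10) = 1/24


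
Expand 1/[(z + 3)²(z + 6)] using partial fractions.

Cover-up at z=-6: γ = 1/(-6 + 3)² = 1/9. Cover-up at z=-3: β = 1/(-3 + 6) = 1/3. Comparing z² coeff: α = -γ = -1/9
Result: (-1/9)/(z + 3) + (1/3)/(z + 3)² + (1/9)/(z + 6)


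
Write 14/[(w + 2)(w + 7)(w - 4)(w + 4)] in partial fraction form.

Using Heaviside cover-up: (-7/30)/(w + 2) - (14/165)/(w + 7) + (7/264)/(w - 4) + (7/24)/(w + 4)


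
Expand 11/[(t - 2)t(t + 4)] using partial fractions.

Using cover-up method: α = 11/12, β = -11/8, γ = 11/24
Result: (11/12)/(t - 2) - (11/8)/t + (11/24)/(t + 4)


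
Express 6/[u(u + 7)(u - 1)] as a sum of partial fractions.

Using cover-up method: α = -6/7, β = 3/28, γ = 3/4
Result: (-6/7)/u + (3/28)/(u + 7) + (3/4)/(u - 1)


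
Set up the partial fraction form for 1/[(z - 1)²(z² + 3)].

Repeated linear + quadratic: P/(z - 1) + Q/(z - 1)² + (Rz + S)/(z² + 3)


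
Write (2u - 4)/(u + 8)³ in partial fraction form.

(2u - 4) = P(u + 8)² + Q(u + 8) + R. At u = -8: R = 2·(-8) - 4 = -20. Coefficients: P = 0, Q = 2
Result: 2/(u + 8)² - 20/(u + 8)³


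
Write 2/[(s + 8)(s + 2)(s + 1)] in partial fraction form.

Using cover-up method: A = 1/21, B = -1/3, C = 2/7
Result: (1/21)/(s + 8) - (1/3)/(s + 2) + (2/7)/(s + 1)


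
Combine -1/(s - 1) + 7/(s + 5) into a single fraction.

Common denominator (s - 1)(s + 5). Numerator: -1(s + 5) + 7(s - 1) = (-s - 5) + (7s - 7) = 6s - 12
Result: (6s - 12)/[(s - 1)(s + 5)]


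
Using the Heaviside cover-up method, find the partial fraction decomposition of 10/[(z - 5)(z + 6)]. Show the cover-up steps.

Cover (z - 5): set z=5, get α = 10/(5 + 6) = 10/11. Cover (z + 6): set z=-6, get β = 10/(-6 - 5) = -10/11.
Result: (10/11)/(z - 5) - (10/11)/(z + 6)


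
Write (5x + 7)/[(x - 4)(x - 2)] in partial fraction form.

At x=4: α = (5·4 + 7)/(4 - 2) = 27/2. At x=2: β = (5·2 + 7)/(2 - 4) = -17/2
Result: (27/2)/(x - 4) - (17/2)/(x - 2)


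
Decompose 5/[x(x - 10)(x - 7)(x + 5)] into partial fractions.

Using Heaviside cover-up: (1/70)/x + (1/90)/(x - 10) - (5/252)/(x - 7) - (1/180)/(x + 5)


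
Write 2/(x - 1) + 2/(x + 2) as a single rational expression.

Common denominator (x - 1)(x + 2). Numerator: 2(x + 2) + 2(x - 1) = (2x + 4) + (2x - 2) = 4x + 2
Result: (4x + 2)/[(x - 1)(x + 2)]


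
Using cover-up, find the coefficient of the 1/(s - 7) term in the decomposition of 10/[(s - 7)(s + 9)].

Cover (s - 7), set s=7: 10/((s + 9) at s=7) = 10/(16) = 5/8


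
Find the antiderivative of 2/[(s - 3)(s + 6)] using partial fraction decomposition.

Decompose: 2/[(s - 3)(s + 6)] = (2/9)/(s - 3) - (2/9)/(s + 6). Integrate each term: (2/9) ln|(s - 3)| - (2/9) ln|(s + 6)| + C


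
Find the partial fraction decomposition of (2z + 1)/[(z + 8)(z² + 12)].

At z=-8: A = (2·(-8) + 1)/((-8)² + 12) = -15/76. B = -A = 15/76, C = 2 - (-8)·A = 8/19
Result: (-15/76)/(z + 8) + ((15/76)z + 8/19)/(z² + 12)


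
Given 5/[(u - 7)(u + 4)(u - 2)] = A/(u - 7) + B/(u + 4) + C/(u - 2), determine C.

Cover-up at u = 2: C = 5/[(2 - 7)(2 + 4)] = 5/[(-5)(6)] = -5/30 = -1/6


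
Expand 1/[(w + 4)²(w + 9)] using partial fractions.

Cover-up at w=-9: C = 1/(-9 + 4)² = 1/25. Cover-up at w=-4: B = 1/(-4 + 9) = 1/5. Comparing w² coeff: A = -C = -1/25
Result: (-1/25)/(w + 4) + (1/5)/(w + 4)² + (1/25)/(w + 9)


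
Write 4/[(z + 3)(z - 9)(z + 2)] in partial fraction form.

Using cover-up method: α = 1/3, β = 1/33, γ = -4/11
Result: (1/3)/(z + 3) + (1/33)/(z - 9) - (4/11)/(z + 2)


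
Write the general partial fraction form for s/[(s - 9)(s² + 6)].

Linear + irreducible quadratic: P/(s - 9) + (Qs + R)/(s² + 6)


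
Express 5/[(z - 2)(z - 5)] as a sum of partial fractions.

5/(z - 2)(z - 5) = A/(z - 2) + B/(z - 5). A = 5/(2 - 5) = -5/3, B = 5/(5 - 2) = 5/3
Result: (-5/3)/(z - 2) + (5/3)/(z - 5)


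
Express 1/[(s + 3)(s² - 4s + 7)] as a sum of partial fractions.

Cover-up at s = -3: P = 1/((-3)² - 4·(-3) + 7) = 1/28. Then Q = -P = -1/28, R = -P·(-4 - 3) = 1/4
Result: (1/28)/(s + 3) - ((1/28)s - 1/4)/(s² - 4s + 7)


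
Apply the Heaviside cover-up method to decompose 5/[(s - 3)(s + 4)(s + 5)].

Cover (s - 3), s=3: A = 5/[(3 + 4)(3 + 5)] = 5/56. Cover (s + 4), s=-4: B = 5/[(-4 - 3)(-4 + 5)] = -5/7. Cover (s + 5), s=-5: C = 5/[(-5 - 3)(-5 + 4)] = 5/8.
Result: (5/56)/(s - 3) - (5/7)/(s + 4) + (5/8)/(s + 5)


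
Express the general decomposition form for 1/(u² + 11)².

Repeated quadratic factor: (αu + β)/(u² + 11) + (γu + δ)/(u² + 11)²


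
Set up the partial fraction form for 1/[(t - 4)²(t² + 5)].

Repeated linear + quadratic: α/(t - 4) + β/(t - 4)² + (γt + δ)/(t² + 5)


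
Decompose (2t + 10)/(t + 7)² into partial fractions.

(2t + 10) = α(t + 7) + β. At t = -7: β = 2·(-7) + 10 = -4. Coeff of t: α = 2
Result: 2/(t + 7) - 4/(t + 7)²


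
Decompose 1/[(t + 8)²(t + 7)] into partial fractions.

Cover-up at t=-7: γ = 1/(-7 + 8)² = 1. Cover-up at t=-8: β = 1/(-8 + 7) = -1. Comparing t² coeff: α = -γ = -1
Result: -1/(t + 8) - 1/(t + 8)² + 1/(t + 7)


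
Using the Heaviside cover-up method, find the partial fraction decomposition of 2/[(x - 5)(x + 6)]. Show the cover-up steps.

Cover (x - 5): set x=5, get A = 2/(5 + 6) = 2/11. Cover (x + 6): set x=-6, get B = 2/(-6 - 5) = -2/11.
Result: (2/11)/(x - 5) - (2/11)/(x + 6)


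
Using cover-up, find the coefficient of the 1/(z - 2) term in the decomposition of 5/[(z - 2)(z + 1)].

Cover (z - 2), set z=2: 5/((z + 1) at z=2) = 5/(3) = 5/3


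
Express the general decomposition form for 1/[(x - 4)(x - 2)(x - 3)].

Three distinct linear factors: A/(x - 4) + B/(x - 2) + C/(x - 3)


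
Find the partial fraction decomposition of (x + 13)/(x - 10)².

(x + 13) = α(x - 10) + β. At x = 10: β = 1·10 + 13 = 23. Coeff of x: α = 1
Result: 1/(x - 10) + 23/(x - 10)²


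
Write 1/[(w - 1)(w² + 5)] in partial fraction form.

Cover-up at w = 1: A = 1/(1² + 5) = 1/6. Then B = -A = -1/6, C = -A·(0 + 1) = -1/6
Result: (1/6)/(w - 1) - ((1/6)w + 1/6)/(w² + 5)


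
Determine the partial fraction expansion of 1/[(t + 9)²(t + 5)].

Cover-up at t=-5: C = 1/(-5 + 9)² = 1/16. Cover-up at t=-9: B = 1/(-9 + 5) = -1/4. Comparing t² coeff: A = -C = -1/16
Result: (-1/16)/(t + 9) - (1/4)/(t + 9)² + (1/16)/(t + 5)


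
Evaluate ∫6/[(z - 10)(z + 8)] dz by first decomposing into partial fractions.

Decompose: 6/[(z - 10)(z + 8)] = (1/3)/(z - 10) - (1/3)/(z + 8). Integrate each term: (1/3) ln|(z - 10)| - (1/3) ln|(z + 8)| + C


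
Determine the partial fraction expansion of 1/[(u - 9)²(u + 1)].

Cover-up at u=-1: R = 1/(-1 - 9)² = 1/100. Cover-up at u=9: Q = 1/(9 + 1) = 1/10. Comparing u² coeff: P = -R = -1/100
Result: (-1/100)/(u - 9) + (1/10)/(u - 9)² + (1/100)/(u + 1)


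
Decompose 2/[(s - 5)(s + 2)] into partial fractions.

2/(s - 5)(s + 2) = P/(s - 5) + Q/(s + 2). P = 2/(5 + 2) = 2/7, Q = 2/(-2 - 5) = -2/7
Result: (2/7)/(s - 5) - (2/7)/(s + 2)


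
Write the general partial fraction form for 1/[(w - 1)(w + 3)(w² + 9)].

Two linear + quadratic: P/(w - 1) + Q/(w + 3) + (Rw + S)/(w² + 9)


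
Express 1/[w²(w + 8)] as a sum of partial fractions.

Cover-up at w=-8: R = 1/(-8 - 0)² = 1/64. Cover-up at w=0: Q = 1/(0 + 8) = 1/8. Comparing w² coeff: P = -R = -1/64
Result: (-1/64)/w + (1/8)/w² + (1/64)/(w + 8)


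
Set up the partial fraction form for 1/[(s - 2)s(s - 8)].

Three distinct linear factors: α/(s - 2) + β/s + γ/(s - 8)


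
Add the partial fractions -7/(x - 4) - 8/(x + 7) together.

Common denominator (x - 4)(x + 7). Numerator: -7(x + 7) - 8(x - 4) = (-7x - 49) - (8x - 32) = -15x - 17
Result: (-15x - 17)/[(x - 4)(x + 7)]


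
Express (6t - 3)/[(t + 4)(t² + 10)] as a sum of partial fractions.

At t=-4: α = (6·(-4) - 3)/((-4)² + 10) = -27/26. β = -α = 27/26, γ = 6 - (-4)·α = 24/13
Result: (-27/26)/(t + 4) + ((27/26)t + 24/13)/(t² + 10)


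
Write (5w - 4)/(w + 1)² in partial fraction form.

(5w - 4) = A(w + 1) + B. At w = -1: B = 5·(-1) - 4 = -9. Coeff of w: A = 5
Result: 5/(w + 1) - 9/(w + 1)²


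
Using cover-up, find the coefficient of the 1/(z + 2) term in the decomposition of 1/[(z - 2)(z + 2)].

Cover (z + 2), set z=-2: 1/((z - 2) at z=-2) = 1/(-4) = -1/4


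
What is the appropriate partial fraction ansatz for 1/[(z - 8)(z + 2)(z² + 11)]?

Two linear + quadratic: A/(z - 8) + B/(z + 2) + (Cz + D)/(z² + 11)


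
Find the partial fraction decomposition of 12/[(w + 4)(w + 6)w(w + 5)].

Using Heaviside cover-up: (-3/2)/(w + 4) - 1/(w + 6) + (1/10)/w + (12/5)/(w + 5)


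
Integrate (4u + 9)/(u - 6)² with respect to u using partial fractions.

Decompose: P = 4, Q = 4·6 + 9 = 33, so (4u + 9)/(u - 6)² = 4/(u - 6) + 33/(u - 6)². Integrate: ∫ P/(u - 6) du = 4 ln|(u - 6)|; ∫ Q/(u - 6)² du = -33/(u - 6). Sum: 4 ln|(u - 6)| - 33/(u - 6) + C


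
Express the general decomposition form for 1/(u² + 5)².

Repeated quadratic factor: (αu + β)/(u² + 5) + (γu + δ)/(u² + 5)²


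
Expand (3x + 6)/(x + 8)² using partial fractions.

(3x + 6) = α(x + 8) + β. At x = -8: β = 3·(-8) + 6 = -18. Coeff of x: α = 3
Result: 3/(x + 8) - 18/(x + 8)²


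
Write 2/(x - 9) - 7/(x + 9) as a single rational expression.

Common denominator (x - 9)(x + 9). Numerator: 2(x + 9) - 7(x - 9) = (2x + 18) - (7x - 63) = -5x + 81
Result: (-5x + 81)/[(x - 9)(x + 9)]


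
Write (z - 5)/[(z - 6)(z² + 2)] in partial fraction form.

At z=6: α = (1·6 - 5)/(6² + 2) = 1/38. β = -α = -1/38, γ = 1 - 6·α = 16/19
Result: (1/38)/(z - 6) - ((1/38)z - 16/19)/(z² + 2)


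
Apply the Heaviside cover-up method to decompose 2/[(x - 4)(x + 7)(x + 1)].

Cover (x - 4), x=4: P = 2/[(4 + 7)(4 + 1)] = 2/55. Cover (x + 7), x=-7: Q = 2/[(-7 - 4)(-7 + 1)] = 1/33. Cover (x + 1), x=-1: R = 2/[(-1 - 4)(-1 + 7)] = -1/15.
Result: (2/55)/(x - 4) + (1/33)/(x + 7) - (1/15)/(x + 1)


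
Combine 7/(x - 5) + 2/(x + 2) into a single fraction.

Common denominator (x - 5)(x + 2). Numerator: 7(x + 2) + 2(x - 5) = (7x + 14) + (2x - 10) = 9x + 4
Result: (9x + 4)/[(x - 5)(x + 2)]


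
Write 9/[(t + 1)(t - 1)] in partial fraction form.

9/(t + 1)(t - 1) = P/(t + 1) + Q/(t - 1). P = 9/(-1 - 1) = -9/2, Q = 9/(1 + 1) = 9/2
Result: (-9/2)/(t + 1) + (9/2)/(t - 1)


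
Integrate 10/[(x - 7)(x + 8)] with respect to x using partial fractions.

Decompose: 10/[(x - 7)(x + 8)] = (2/3)/(x - 7) - (2/3)/(x + 8). Integrate each term: (2/3) ln|(x - 7)| - (2/3) ln|(x + 8)| + C


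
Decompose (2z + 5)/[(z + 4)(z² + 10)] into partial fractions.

At z=-4: A = (2·(-4) + 5)/((-4)² + 10) = -3/26. B = -A = 3/26, C = 2 - (-4)·A = 20/13
Result: (-3/26)/(z + 4) + ((3/26)z + 20/13)/(z² + 10)


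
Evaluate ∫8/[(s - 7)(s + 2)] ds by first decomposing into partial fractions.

Decompose: 8/[(s - 7)(s + 2)] = (8/9)/(s - 7) - (8/9)/(s + 2). Integrate each term: (8/9) ln|(s - 7)| - (8/9) ln|(s + 2)| + C


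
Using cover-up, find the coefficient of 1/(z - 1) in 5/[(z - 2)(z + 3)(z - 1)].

Cover (z - 1), set z=1: 5/[(1 - 2)(1 + 3)] = -5/4


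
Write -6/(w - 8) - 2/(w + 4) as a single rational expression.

Common denominator (w - 8)(w + 4). Numerator: -6(w + 4) - 2(w - 8) = (-6w - 24) - (2w - 16) = -8w - 8
Result: (-8w - 8)/[(w - 8)(w + 4)]


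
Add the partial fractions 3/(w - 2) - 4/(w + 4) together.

Common denominator (w - 2)(w + 4). Numerator: 3(w + 4) - 4(w - 2) = (3w + 12) - (4w - 8) = -w + 20
Result: (-w + 20)/[(w - 2)(w + 4)]


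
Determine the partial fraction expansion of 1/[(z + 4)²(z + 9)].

Cover-up at z=-9: R = 1/(-9 + 4)² = 1/25. Cover-up at z=-4: Q = 1/(-4 + 9) = 1/5. Comparing z² coeff: P = -R = -1/25
Result: (-1/25)/(z + 4) + (1/5)/(z + 4)² + (1/25)/(z + 9)


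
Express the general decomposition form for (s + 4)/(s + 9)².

Repeated linear factor: P/(s + 9) + Q/(s + 9)²


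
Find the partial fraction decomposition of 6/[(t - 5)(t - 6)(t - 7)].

Using cover-up method: α = 3, β = -6, γ = 3
Result: 3/(t - 5) - 6/(t - 6) + 3/(t - 7)


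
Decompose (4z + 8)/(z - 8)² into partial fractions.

(4z + 8) = A(z - 8) + B. At z = 8: B = 4·8 + 8 = 40. Coeff of z: A = 4
Result: 4/(z - 8) + 40/(z - 8)²


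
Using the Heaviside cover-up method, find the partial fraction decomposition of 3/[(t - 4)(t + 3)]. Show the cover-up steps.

Cover (t - 4): set t=4, get A = 3/(4 + 3) = 3/7. Cover (t + 3): set t=-3, get B = 3/(-3 - 4) = -3/7.
Result: (3/7)/(t - 4) - (3/7)/(t + 3)


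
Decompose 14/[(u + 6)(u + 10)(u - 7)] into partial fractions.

Using cover-up method: P = -7/26, Q = 7/34, R = 14/221
Result: (-7/26)/(u + 6) + (7/34)/(u + 10) + (14/221)/(u - 7)


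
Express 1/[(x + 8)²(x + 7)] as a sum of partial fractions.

Cover-up at x=-7: γ = 1/(-7 + 8)² = 1. Cover-up at x=-8: β = 1/(-8 + 7) = -1. Comparing x² coeff: α = -γ = -1
Result: -1/(x + 8) - 1/(x + 8)² + 1/(x + 7)


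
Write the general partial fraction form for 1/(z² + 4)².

Repeated quadratic factor: (Az + B)/(z² + 4) + (Cz + D)/(z² + 4)²


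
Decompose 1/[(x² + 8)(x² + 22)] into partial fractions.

Coefficient matching gives A = C = 0, B = 1/(22-8) = 1/14, D = -B = -1/14
Result: (1/14)/(x² + 8) - (1/14)/(x² + 22)


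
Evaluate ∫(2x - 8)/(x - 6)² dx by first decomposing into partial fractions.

Decompose: A = 2, B = 2·6 - 8 = 4, so (2x - 8)/(x - 6)² = 2/(x - 6) + 4/(x - 6)². Integrate: ∫ A/(x - 6) dx = 2 ln|(x - 6)|; ∫ B/(x - 6)² dx = -4/(x - 6). Sum: 2 ln|(x - 6)| - 4/(x - 6) + C


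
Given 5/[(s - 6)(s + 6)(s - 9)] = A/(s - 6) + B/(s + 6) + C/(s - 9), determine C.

Cover-up at s = 9: C = 5/[(9 - 6)(9 + 6)] = 5/[(3)(15)] = 5/45 = 1/9


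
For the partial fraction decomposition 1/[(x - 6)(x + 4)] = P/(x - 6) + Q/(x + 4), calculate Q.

Cover-up at x = -4: Q = 1/(-4 - 6) = -1/10


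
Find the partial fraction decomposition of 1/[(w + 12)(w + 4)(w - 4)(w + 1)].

Using Heaviside cover-up: (-1/1408)/(w + 12) + (1/192)/(w + 4) + (1/640)/(w - 4) - (1/165)/(w + 1)


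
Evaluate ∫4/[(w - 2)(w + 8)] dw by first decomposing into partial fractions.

Decompose: 4/[(w - 2)(w + 8)] = (2/5)/(w - 2) - (2/5)/(w + 8). Integrate each term: (2/5) ln|(w - 2)| - (2/5) ln|(w + 8)| + C


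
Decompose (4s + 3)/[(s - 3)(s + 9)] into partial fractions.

At s=3: A = (4·3 + 3)/(3 + 9) = 5/4. At s=-9: B = (4·(-9) + 3)/(-9 - 3) = 11/4
Result: (5/4)/(s - 3) + (11/4)/(s + 9)


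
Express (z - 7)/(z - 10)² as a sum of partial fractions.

(z - 7) = P(z - 10) + Q. At z = 10: Q = 1·10 - 7 = 3. Coeff of z: P = 1
Result: 1/(z - 10) + 3/(z - 10)²


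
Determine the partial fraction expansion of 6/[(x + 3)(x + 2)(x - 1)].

Using cover-up method: A = 3/2, B = -2, C = 1/2
Result: (3/2)/(x + 3) - 2/(x + 2) + (1/2)/(x - 1)


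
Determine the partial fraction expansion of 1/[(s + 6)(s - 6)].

1/(s + 6)(s - 6) = α/(s + 6) + β/(s - 6). α = 1/(-6 - 6) = -1/12, β = 1/(6 + 6) = 1/12
Result: (-1/12)/(s + 6) + (1/12)/(s - 6)


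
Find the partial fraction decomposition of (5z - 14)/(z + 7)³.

(5z - 14) = P(z + 7)² + Q(z + 7) + R. At z = -7: R = 5·(-7) - 14 = -49. Coefficients: P = 0, Q = 5
Result: 5/(z + 7)² - 49/(z + 7)³


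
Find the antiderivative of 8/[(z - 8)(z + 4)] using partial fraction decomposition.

Decompose: 8/[(z - 8)(z + 4)] = (2/3)/(z - 8) - (2/3)/(z + 4). Integrate each term: (2/3) ln|(z - 8)| - (2/3) ln|(z + 4)| + C


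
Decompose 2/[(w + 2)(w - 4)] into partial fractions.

2/(w + 2)(w - 4) = A/(w + 2) + B/(w - 4). A = 2/(-2 - 4) = -1/3, B = 2/(4 + 2) = 1/3
Result: (-1/3)/(w + 2) + (1/3)/(w - 4)


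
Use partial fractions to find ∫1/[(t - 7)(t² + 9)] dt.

Cover-up at t=7: α = 1/(7²+9) = 1/58. Coeff matching: β = -1/58, γ = -7/58. Decomposition: (1/58)/(t - 7) - ((1/58)t + 7/58)/(t² + 9). Integrate: linear → ln, quadratic → (1/2)ln + arctan: (1/58) ln|(t - 7)| - (1/116) ln(t² + 9) - (7/174) arctan(t/3) + C


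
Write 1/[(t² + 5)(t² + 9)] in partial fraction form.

Coefficient matching gives A = C = 0, B = 1/(9-5) = 1/4, D = -B = -1/4
Result: (1/4)/(t² + 5) - (1/4)/(t² + 9)


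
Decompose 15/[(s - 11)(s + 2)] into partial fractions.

15/(s - 11)(s + 2) = A/(s - 11) + B/(s + 2). A = 15/(11 + 2) = 15/13, B = 15/(-2 - 11) = -15/13
Result: (15/13)/(s - 11) - (15/13)/(s + 2)


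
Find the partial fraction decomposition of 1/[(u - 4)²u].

Cover-up at u=0: R = 1/(0 - 4)² = 1/16. Cover-up at u=4: Q = 1/(4 - 0) = 1/4. Comparing u² coeff: P = -R = -1/16
Result: (-1/16)/(u - 4) + (1/4)/(u - 4)² + (1/16)/u


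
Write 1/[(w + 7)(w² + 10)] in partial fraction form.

Cover-up at w = -7: P = 1/((-7)² + 10) = 1/59. Then Q = -P = -1/59, R = -P·(0 - 7) = 7/59
Result: (1/59)/(w + 7) - ((1/59)w - 7/59)/(w² + 10)


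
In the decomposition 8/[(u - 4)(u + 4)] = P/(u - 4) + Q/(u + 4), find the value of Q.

Cover-up at u = -4: Q = 8/(-4 - 4) = -8/8 = -1


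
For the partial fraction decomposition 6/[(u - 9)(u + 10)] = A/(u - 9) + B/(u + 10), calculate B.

Cover-up at u = -10: B = 6/(-10 - 9) = -6/19


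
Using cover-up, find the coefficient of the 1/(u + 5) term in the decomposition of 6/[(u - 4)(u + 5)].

Cover (u + 5), set u=-5: 6/((u - 4) at u=-5) = 6/(-9) = -2/3


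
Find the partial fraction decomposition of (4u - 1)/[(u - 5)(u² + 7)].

At u=5: α = (4·5 - 1)/(5² + 7) = 19/32. β = -α = -19/32, γ = 4 - 5·α = 33/32
Result: (19/32)/(u - 5) - ((19/32)u - 33/32)/(u² + 7)


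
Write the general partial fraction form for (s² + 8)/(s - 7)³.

Repeated linear factor (power 3): A/(s - 7) + B/(s - 7)² + C/(s - 7)³


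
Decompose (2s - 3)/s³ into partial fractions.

(2s - 3) = Ps² + Qs + R. At s = 0: R = 2·0 - 3 = -3. Coefficients: P = 0, Q = 2
Result: 2/s² - 3/s³


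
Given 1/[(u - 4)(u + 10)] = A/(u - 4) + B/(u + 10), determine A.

Cover-up at u = 4: A = 1/(4 + 10) = 1/14


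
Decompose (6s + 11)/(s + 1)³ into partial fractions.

(6s + 11) = P(s + 1)² + Q(s + 1) + R. At s = -1: R = 6·(-1) + 11 = 5. Coefficients: P = 0, Q = 6
Result: 6/(s + 1)² + 5/(s + 1)³


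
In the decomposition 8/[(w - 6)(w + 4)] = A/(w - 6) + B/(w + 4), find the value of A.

Cover-up at w = 6: A = 8/(6 + 4) = 8/10 = 4/5


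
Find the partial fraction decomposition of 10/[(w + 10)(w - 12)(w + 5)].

Using cover-up method: P = 1/11, Q = 5/187, R = -2/17
Result: (1/11)/(w + 10) + (5/187)/(w - 12) - (2/17)/(w + 5)


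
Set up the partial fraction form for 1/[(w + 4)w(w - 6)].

Three distinct linear factors: α/(w + 4) + β/w + γ/(w - 6)


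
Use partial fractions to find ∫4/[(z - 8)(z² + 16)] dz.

Cover-up at z=8: α = 4/(8²+16) = 1/20. Coeff matching: β = -1/20, γ = -2/5. Decomposition: (1/20)/(z - 8) - ((1/20)z + 2/5)/(z² + 16). Integrate: linear → ln, quadratic → (1/2)ln + arctan: (1/20) ln|(z - 8)| - (1/40) ln(z² + 16) - (1/10) arctan(z/4) + C


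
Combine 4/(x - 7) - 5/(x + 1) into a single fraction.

Common denominator (x - 7)(x + 1). Numerator: 4(x + 1) - 5(x - 7) = (4x + 4) - (5x - 35) = -x + 39
Result: (-x + 39)/[(x - 7)(x + 1)]


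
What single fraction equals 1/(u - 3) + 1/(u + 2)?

Common denominator (u - 3)(u + 2). Numerator: 1(u + 2) + 1(u - 3) = (u + 2) + (u - 3) = 2u - 1
Result: (2u - 1)/[(u - 3)(u + 2)]


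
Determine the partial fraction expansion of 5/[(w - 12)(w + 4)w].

Using cover-up method: P = 5/192, Q = 5/64, R = -5/48
Result: (5/192)/(w - 12) + (5/64)/(w + 4) - (5/48)/w


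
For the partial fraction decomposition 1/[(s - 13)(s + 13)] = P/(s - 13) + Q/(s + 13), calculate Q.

Cover-up at s = -13: Q = 1/(-13 - 13) = -1/26


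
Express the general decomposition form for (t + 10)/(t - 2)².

Repeated linear factor: α/(t - 2) + β/(t - 2)²


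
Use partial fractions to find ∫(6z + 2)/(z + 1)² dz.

Decompose: α = 6, β = 6·(-1) + 2 = -4, so (6z + 2)/(z + 1)² = 6/(z + 1) - 4/(z + 1)². Integrate: ∫ α/(z + 1) dz = 6 ln|(z + 1)|; ∫ β/(z + 1)² dz = 4/(z + 1). Sum: 6 ln|(z + 1)| + 4/(z + 1) + C


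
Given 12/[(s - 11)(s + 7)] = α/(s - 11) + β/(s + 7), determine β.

Cover-up at s = -7: β = 12/(-7 - 11) = -12/18 = -2/3


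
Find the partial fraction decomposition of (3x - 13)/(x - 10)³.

(3x - 13) = α(x - 10)² + β(x - 10) + γ. At x = 10: γ = 3·10 - 13 = 17. Coefficients: α = 0, β = 3
Result: 3/(x - 10)² + 17/(x - 10)³


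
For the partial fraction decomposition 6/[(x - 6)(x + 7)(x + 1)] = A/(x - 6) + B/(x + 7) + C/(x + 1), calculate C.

Cover-up at x = -1: C = 6/[(-1 - 6)(-1 + 7)] = 6/[(-7)(6)] = -6/42 = -1/7


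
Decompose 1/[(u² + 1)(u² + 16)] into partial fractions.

Coefficient matching gives P = R = 0, Q = 1/(16-1) = 1/15, S = -Q = -1/15
Result: (1/15)/(u² + 1) - (1/15)/(u² + 16)


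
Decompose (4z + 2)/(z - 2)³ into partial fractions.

(4z + 2) = α(z - 2)² + β(z - 2) + γ. At z = 2: γ = 4·2 + 2 = 10. Coefficients: α = 0, β = 4
Result: 4/(z - 2)² + 10/(z - 2)³


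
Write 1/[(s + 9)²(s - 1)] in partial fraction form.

Cover-up at s=1: C = 1/(1 + 9)² = 1/100. Cover-up at s=-9: B = 1/(-9 - 1) = -1/10. Comparing s² coeff: A = -C = -1/100
Result: (-1/100)/(s + 9) - (1/10)/(s + 9)² + (1/100)/(s - 1)


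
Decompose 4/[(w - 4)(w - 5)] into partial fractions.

4/(w - 4)(w - 5) = A/(w - 4) + B/(w - 5). A = 4/(4 - 5) = -4, B = 4/(5 - 4) = 4
Result: -4/(w - 4) + 4/(w - 5)


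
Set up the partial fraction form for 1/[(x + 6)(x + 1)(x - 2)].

Three distinct linear factors: P/(x + 6) + Q/(x + 1) + R/(x - 2)


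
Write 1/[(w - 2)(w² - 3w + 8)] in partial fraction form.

Cover-up at w = 2: P = 1/(2² - 3·2 + 8) = 1/6. Then Q = -P = -1/6, R = -P·(-3 + 2) = 1/6
Result: (1/6)/(w - 2) - ((1/6)w - 1/6)/(w² - 3w + 8)


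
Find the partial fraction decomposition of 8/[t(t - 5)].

8/t(t - 5) = α/t + β/(t - 5). α = 8/(0 - 5) = -8/5, β = 8/(5 - 0) = 8/5
Result: (-8/5)/t + (8/5)/(t - 5)


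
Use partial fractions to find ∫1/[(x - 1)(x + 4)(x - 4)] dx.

Cover-up: P = -1/15, Q = 1/40, R = 1/24. Decomposition: (-1/15)/(x - 1) + (1/40)/(x + 4) + (1/24)/(x - 4). Integrate each term: (-1/15) ln|(x - 1)| + (1/40) ln|(x + 4)| + (1/24) ln|(x - 4)| + C


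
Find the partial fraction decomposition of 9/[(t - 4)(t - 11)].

9/(t - 4)(t - 11) = P/(t - 4) + Q/(t - 11). P = 9/(4 - 11) = -9/7, Q = 9/(11 - 4) = 9/7
Result: (-9/7)/(t - 4) + (9/7)/(t - 11)


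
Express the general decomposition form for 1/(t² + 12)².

Repeated quadratic factor: (Pt + Q)/(t² + 12) + (Rt + S)/(t² + 12)²


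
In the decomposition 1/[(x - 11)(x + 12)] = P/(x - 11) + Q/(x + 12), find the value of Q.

Cover-up at x = -12: Q = 1/(-12 - 11) = -1/23


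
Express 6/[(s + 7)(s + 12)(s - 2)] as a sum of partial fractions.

Using cover-up method: α = -2/15, β = 3/35, γ = 1/21
Result: (-2/15)/(s + 7) + (3/35)/(s + 12) + (1/21)/(s - 2)


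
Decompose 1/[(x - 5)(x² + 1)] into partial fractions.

Cover-up at x = 5: A = 1/(5² + 1) = 1/26. Then B = -A = -1/26, C = -A·(0 + 5) = -5/26
Result: (1/26)/(x - 5) - ((1/26)x + 5/26)/(x² + 1)


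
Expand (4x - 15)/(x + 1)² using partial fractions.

(4x - 15) = α(x + 1) + β. At x = -1: β = 4·(-1) - 15 = -19. Coeff of x: α = 4
Result: 4/(x + 1) - 19/(x + 1)²


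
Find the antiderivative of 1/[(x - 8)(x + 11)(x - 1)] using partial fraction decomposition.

Cover-up: α = 1/133, β = 1/228, γ = -1/84. Decomposition: (1/133)/(x - 8) + (1/228)/(x + 11) - (1/84)/(x - 1). Integrate each term: (1/133) ln|(x - 8)| + (1/228) ln|(x + 11)| - (1/84) ln|(x - 1)| + C


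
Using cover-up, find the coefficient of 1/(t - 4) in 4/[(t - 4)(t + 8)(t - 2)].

Cover (t - 4), set t=4: 4/[(4 + 8)(4 - 2)] = 1/6


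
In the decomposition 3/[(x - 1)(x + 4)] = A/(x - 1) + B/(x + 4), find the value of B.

Cover-up at x = -4: B = 3/(-4 - 1) = -3/5


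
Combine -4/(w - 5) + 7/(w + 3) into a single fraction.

Common denominator (w - 5)(w + 3). Numerator: -4(w + 3) + 7(w - 5) = (-4w - 12) + (7w - 35) = 3w - 47
Result: (3w - 47)/[(w - 5)(w + 3)]


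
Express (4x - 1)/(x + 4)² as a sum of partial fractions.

(4x - 1) = P(x + 4) + Q. At x = -4: Q = 4·(-4) - 1 = -17. Coeff of x: P = 4
Result: 4/(x + 4) - 17/(x + 4)²


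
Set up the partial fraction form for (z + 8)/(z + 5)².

Repeated linear factor: A/(z + 5) + B/(z + 5)²


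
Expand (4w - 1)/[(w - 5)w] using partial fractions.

At w=5: α = (4·5 - 1)/(5 - 0) = 19/5. At w=0: β = (4·0 - 1)/(0 - 5) = 1/5
Result: (19/5)/(w - 5) + (1/5)/w


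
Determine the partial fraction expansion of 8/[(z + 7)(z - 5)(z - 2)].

Using cover-up method: A = 2/27, B = 2/9, C = -8/27
Result: (2/27)/(z + 7) + (2/9)/(z - 5) - (8/27)/(z - 2)


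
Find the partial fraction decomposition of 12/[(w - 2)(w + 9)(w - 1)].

Using cover-up method: A = 12/11, B = 6/55, C = -6/5
Result: (12/11)/(w - 2) + (6/55)/(w + 9) - (6/5)/(w - 1)


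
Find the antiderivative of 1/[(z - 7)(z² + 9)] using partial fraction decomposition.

Cover-up at z=7: A = 1/(7²+9) = 1/58. Coeff matching: B = -1/58, C = -7/58. Decomposition: (1/58)/(z - 7) - ((1/58)z + 7/58)/(z² + 9). Integrate: linear → ln, quadratic → (1/2)ln + arctan: (1/58) ln|(z - 7)| - (1/116) ln(z² + 9) - (7/174) arctan(z/3) + C


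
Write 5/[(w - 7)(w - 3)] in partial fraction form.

5/(w - 7)(w - 3) = P/(w - 7) + Q/(w - 3). P = 5/(7 - 3) = 5/4, Q = 5/(3 - 7) = -5/4
Result: (5/4)/(w - 7) - (5/4)/(w - 3)


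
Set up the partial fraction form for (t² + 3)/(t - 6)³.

Repeated linear factor (power 3): α/(t - 6) + β/(t - 6)² + γ/(t - 6)³


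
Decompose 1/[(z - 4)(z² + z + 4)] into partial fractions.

Cover-up at z = 4: A = 1/(4² + 1·4 + 4) = 1/24. Then B = -A = -1/24, C = -A·(1 + 4) = -5/24
Result: (1/24)/(z - 4) - ((1/24)z + 5/24)/(z² + z + 4)


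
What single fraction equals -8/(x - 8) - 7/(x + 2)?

Common denominator (x - 8)(x + 2). Numerator: -8(x + 2) - 7(x - 8) = (-8x - 16) - (7x - 56) = -15x + 40
Result: (-15x + 40)/[(x - 8)(x + 2)]


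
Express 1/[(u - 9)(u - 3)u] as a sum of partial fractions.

Using cover-up method: P = 1/54, Q = -1/18, R = 1/27
Result: (1/54)/(u - 9) - (1/18)/(u - 3) + (1/27)/u


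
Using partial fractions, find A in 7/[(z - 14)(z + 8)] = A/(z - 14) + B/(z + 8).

Cover-up at z = 14: A = 7/(14 + 8) = 7/22


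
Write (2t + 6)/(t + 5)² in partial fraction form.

(2t + 6) = α(t + 5) + β. At t = -5: β = 2·(-5) + 6 = -4. Coeff of t: α = 2
Result: 2/(t + 5) - 4/(t + 5)²


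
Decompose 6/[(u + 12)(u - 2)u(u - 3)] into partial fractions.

Using Heaviside cover-up: (-1/420)/(u + 12) - (3/14)/(u - 2) + (1/12)/u + (2/15)/(u - 3)


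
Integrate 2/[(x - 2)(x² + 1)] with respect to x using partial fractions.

Cover-up at x=2: P = 2/(2²+1) = 2/5. Coeff matching: Q = -2/5, R = -4/5. Decomposition: (2/5)/(x - 2) - ((2/5)x + 4/5)/(x² + 1). Integrate: linear → ln, quadratic → (1/2)ln + arctan: (2/5) ln|(x - 2)| - (1/5) ln(x² + 1) - (4/5) arctan(x) + C


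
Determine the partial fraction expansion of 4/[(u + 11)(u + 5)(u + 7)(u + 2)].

Using Heaviside cover-up: (-1/54)/(u + 11) - (1/9)/(u + 5) + (1/10)/(u + 7) + (4/135)/(u + 2)


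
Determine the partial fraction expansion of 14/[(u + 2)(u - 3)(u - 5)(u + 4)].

Using Heaviside cover-up: (1/5)/(u + 2) - (1/5)/(u - 3) + (1/9)/(u - 5) - (1/9)/(u + 4)


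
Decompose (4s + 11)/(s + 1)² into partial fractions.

(4s + 11) = A(s + 1) + B. At s = -1: B = 4·(-1) + 11 = 7. Coeff of s: A = 4
Result: 4/(s + 1) + 7/(s + 1)²


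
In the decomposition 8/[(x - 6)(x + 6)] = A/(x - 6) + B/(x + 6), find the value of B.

Cover-up at x = -6: B = 8/(-6 - 6) = -8/12 = -2/3


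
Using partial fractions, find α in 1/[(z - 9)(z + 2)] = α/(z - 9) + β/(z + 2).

Cover-up at z = 9: α = 1/(9 + 2) = 1/11


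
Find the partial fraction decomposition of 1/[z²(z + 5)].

Cover-up at z=-5: C = 1/(-5 - 0)² = 1/25. Cover-up at z=0: B = 1/(0 + 5) = 1/5. Comparing z² coeff: A = -C = -1/25
Result: (-1/25)/z + (1/5)/z² + (1/25)/(z + 5)


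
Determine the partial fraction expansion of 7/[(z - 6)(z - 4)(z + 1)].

Using cover-up method: A = 1/2, B = -7/10, C = 1/5
Result: (1/2)/(z - 6) - (7/10)/(z - 4) + (1/5)/(z + 1)


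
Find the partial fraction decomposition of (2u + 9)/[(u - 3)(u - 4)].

At u=3: A = (2·3 + 9)/(3 - 4) = -15. At u=4: B = (2·4 + 9)/(4 - 3) = 17
Result: -15/(u - 3) + 17/(u - 4)


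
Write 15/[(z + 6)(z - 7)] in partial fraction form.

15/(z + 6)(z - 7) = A/(z + 6) + B/(z - 7). A = 15/(-6 - 7) = -15/13, B = 15/(7 + 6) = 15/13
Result: (-15/13)/(z + 6) + (15/13)/(z - 7)


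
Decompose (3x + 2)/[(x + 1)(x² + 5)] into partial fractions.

At x=-1: α = (3·(-1) + 2)/((-1)² + 5) = -1/6. β = -α = 1/6, γ = 3 - (-1)·α = 17/6
Result: (-1/6)/(x + 1) + ((1/6)x + 17/6)/(x² + 5)


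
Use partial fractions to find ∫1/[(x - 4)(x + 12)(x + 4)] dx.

Cover-up: A = 1/128, B = 1/128, C = -1/64. Decomposition: (1/128)/(x - 4) + (1/128)/(x + 12) - (1/64)/(x + 4). Integrate each term: (1/128) ln|(x - 4)| + (1/128) ln|(x + 12)| - (1/64) ln|(x + 4)| + C


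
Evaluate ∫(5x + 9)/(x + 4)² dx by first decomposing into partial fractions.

Decompose: α = 5, β = 5·(-4) + 9 = -11, so (5x + 9)/(x + 4)² = 5/(x + 4) - 11/(x + 4)². Integrate: ∫ α/(x + 4) dx = 5 ln|(x + 4)|; ∫ β/(x + 4)² dx = 11/(x + 4). Sum: 5 ln|(x + 4)| + 11/(x + 4) + C


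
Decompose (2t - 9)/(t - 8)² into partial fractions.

(2t - 9) = A(t - 8) + B. At t = 8: B = 2·8 - 9 = 7. Coeff of t: A = 2
Result: 2/(t - 8) + 7/(t - 8)²


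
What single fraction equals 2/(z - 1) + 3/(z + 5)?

Common denominator (z - 1)(z + 5). Numerator: 2(z + 5) + 3(z - 1) = (2z + 10) + (3z - 3) = 5z + 7
Result: (5z + 7)/[(z - 1)(z + 5)]


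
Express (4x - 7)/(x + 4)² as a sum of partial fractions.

(4x - 7) = A(x + 4) + B. At x = -4: B = 4·(-4) - 7 = -23. Coeff of x: A = 4
Result: 4/(x + 4) - 23/(x + 4)²


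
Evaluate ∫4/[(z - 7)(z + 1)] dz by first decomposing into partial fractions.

Decompose: 4/[(z - 7)(z + 1)] = (1/2)/(z - 7) - (1/2)/(z + 1). Integrate each term: (1/2) ln|(z - 7)| - (1/2) ln|(z + 1)| + C


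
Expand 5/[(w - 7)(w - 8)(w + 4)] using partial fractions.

Using cover-up method: P = -5/11, Q = 5/12, R = 5/132
Result: (-5/11)/(w - 7) + (5/12)/(w - 8) + (5/132)/(w + 4)


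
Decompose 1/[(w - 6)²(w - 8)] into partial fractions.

Cover-up at w=8: C = 1/(8 - 6)² = 1/4. Cover-up at w=6: B = 1/(6 - 8) = -1/2. Comparing w² coeff: A = -C = -1/4
Result: (-1/4)/(w - 6) - (1/2)/(w - 6)² + (1/4)/(w - 8)


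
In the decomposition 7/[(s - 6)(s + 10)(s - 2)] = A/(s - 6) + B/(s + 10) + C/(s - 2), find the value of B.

Cover-up at s = -10: B = 7/[(-10 - 6)(-10 - 2)] = 7/[(-16)(-12)] = 7/192


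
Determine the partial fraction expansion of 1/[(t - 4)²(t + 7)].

Cover-up at t=-7: γ = 1/(-7 - 4)² = 1/121. Cover-up at t=4: β = 1/(4 + 7) = 1/11. Comparing t² coeff: α = -γ = -1/121
Result: (-1/121)/(t - 4) + (1/11)/(t - 4)² + (1/121)/(t + 7)


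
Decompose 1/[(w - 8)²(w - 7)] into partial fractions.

Cover-up at w=7: R = 1/(7 - 8)² = 1. Cover-up at w=8: Q = 1/(8 - 7) = 1. Comparing w² coeff: P = -R = -1
Result: -1/(w - 8) + 1/(w - 8)² + 1/(w - 7)


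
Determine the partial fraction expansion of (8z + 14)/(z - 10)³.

(8z + 14) = α(z - 10)² + β(z - 10) + γ. At z = 10: γ = 8·10 + 14 = 94. Coefficients: α = 0, β = 8
Result: 8/(z - 10)² + 94/(z - 10)³


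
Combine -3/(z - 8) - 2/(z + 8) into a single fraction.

Common denominator (z - 8)(z + 8). Numerator: -3(z + 8) - 2(z - 8) = (-3z - 24) - (2z - 16) = -5z - 8
Result: (-5z - 8)/[(z - 8)(z + 8)]


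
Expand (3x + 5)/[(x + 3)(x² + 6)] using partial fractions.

At x=-3: α = (3·(-3) + 5)/((-3)² + 6) = -4/15. β = -α = 4/15, γ = 3 - (-3)·α = 11/5
Result: (-4/15)/(x + 3) + ((4/15)x + 11/5)/(x² + 6)
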